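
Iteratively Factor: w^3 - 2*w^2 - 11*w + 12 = (w + 3)*(w^2 - 5*w + 4) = (w - 1)*(w + 3)*(w - 4)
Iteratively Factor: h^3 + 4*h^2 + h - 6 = (h + 2)*(h^2 + 2*h - 3) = (h + 2)*(h + 3)*(h - 1)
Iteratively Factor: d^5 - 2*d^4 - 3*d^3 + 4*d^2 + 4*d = (d - 2)*(d^4 - 3*d^2 - 2*d) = (d - 2)^2*(d^3 + 2*d^2 + d) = (d - 2)^2*(d + 1)*(d^2 + d) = d*(d - 2)^2*(d + 1)*(d + 1)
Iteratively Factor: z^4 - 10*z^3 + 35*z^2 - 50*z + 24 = (z - 1)*(z^3 - 9*z^2 + 26*z - 24) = (z - 2)*(z - 1)*(z^2 - 7*z + 12) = (z - 4)*(z - 2)*(z - 1)*(z - 3)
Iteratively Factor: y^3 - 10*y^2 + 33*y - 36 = (y - 4)*(y^2 - 6*y + 9) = (y - 4)*(y - 3)*(y - 3)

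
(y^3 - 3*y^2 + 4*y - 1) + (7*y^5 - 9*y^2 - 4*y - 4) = 7*y^5 + y^3 - 12*y^2 - 5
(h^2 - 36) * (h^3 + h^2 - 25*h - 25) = h^5 + h^4 - 61*h^3 - 61*h^2 + 900*h + 900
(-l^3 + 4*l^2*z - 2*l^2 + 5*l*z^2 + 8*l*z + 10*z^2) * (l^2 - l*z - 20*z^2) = -l^5 + 5*l^4*z - 2*l^4 + 21*l^3*z^2 + 10*l^3*z - 85*l^2*z^3 + 42*l^2*z^2 - 100*l*z^4 - 170*l*z^3 - 200*z^4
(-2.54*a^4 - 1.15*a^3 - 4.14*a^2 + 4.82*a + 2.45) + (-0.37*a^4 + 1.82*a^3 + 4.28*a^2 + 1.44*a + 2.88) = -2.91*a^4 + 0.67*a^3 + 0.140000000000001*a^2 + 6.26*a + 5.33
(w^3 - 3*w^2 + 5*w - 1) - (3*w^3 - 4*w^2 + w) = -2*w^3 + w^2 + 4*w - 1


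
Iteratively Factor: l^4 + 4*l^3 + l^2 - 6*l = (l - 1)*(l^3 + 5*l^2 + 6*l) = (l - 1)*(l + 3)*(l^2 + 2*l) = (l - 1)*(l + 2)*(l + 3)*(l)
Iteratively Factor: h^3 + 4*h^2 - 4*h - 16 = (h - 2)*(h^2 + 6*h + 8) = (h - 2)*(h + 2)*(h + 4)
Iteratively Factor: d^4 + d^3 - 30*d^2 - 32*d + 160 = (d + 4)*(d^3 - 3*d^2 - 18*d + 40) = (d - 2)*(d + 4)*(d^2 - d - 20) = (d - 2)*(d + 4)^2*(d - 5)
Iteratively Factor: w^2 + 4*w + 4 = (w + 2)*(w + 2)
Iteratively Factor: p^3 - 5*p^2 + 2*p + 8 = (p - 4)*(p^2 - p - 2) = (p - 4)*(p + 1)*(p - 2)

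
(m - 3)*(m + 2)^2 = m^3 + m^2 - 8*m - 12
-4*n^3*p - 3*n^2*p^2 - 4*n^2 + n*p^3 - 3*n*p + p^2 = (-4*n + p)*(n + p)*(n*p + 1)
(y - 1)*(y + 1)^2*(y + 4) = y^4 + 5*y^3 + 3*y^2 - 5*y - 4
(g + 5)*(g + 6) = g^2 + 11*g + 30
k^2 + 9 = (k - 3*I)*(k + 3*I)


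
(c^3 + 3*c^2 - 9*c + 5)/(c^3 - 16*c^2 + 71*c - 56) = (c^2 + 4*c - 5)/(c^2 - 15*c + 56)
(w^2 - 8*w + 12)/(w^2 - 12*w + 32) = (w^2 - 8*w + 12)/(w^2 - 12*w + 32)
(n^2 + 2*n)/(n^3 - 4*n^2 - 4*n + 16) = n/(n^2 - 6*n + 8)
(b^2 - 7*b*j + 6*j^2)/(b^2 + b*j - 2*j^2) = (b - 6*j)/(b + 2*j)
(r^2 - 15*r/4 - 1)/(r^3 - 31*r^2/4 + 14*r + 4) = 1/(r - 4)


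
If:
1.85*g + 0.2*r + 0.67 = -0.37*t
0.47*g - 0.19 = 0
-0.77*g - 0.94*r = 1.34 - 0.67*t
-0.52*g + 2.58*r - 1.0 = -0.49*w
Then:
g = 0.40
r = -3.24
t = -2.08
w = 19.53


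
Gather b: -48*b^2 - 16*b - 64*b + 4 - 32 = -48*b^2 - 80*b - 28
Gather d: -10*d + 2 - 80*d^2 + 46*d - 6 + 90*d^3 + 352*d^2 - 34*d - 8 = 90*d^3 + 272*d^2 + 2*d - 12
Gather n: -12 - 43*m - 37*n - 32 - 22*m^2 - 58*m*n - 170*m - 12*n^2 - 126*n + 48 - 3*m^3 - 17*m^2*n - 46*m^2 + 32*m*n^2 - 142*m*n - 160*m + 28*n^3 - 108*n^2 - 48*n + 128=-3*m^3 - 68*m^2 - 373*m + 28*n^3 + n^2*(32*m - 120) + n*(-17*m^2 - 200*m - 211) + 132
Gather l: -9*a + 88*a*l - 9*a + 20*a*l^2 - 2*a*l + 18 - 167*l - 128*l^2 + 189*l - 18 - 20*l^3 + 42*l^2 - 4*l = -18*a - 20*l^3 + l^2*(20*a - 86) + l*(86*a + 18)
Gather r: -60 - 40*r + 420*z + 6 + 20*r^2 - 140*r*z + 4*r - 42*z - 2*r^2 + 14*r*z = 18*r^2 + r*(-126*z - 36) + 378*z - 54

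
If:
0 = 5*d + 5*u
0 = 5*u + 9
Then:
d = 9/5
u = -9/5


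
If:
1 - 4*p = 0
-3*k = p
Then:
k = -1/12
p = 1/4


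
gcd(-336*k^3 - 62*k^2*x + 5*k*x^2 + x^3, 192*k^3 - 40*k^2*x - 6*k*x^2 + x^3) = -48*k^2 - 2*k*x + x^2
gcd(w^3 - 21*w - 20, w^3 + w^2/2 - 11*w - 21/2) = w + 1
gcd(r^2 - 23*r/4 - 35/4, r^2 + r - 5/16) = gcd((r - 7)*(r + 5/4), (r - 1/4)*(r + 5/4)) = r + 5/4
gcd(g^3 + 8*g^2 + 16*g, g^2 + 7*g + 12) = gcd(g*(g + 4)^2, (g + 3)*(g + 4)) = g + 4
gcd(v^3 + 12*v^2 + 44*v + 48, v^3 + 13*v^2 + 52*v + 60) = v^2 + 8*v + 12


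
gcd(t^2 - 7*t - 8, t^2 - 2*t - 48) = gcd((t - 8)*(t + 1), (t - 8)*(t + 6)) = t - 8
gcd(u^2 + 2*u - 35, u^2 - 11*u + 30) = u - 5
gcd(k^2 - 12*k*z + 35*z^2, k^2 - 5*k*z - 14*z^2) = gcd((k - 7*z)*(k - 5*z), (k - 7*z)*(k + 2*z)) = -k + 7*z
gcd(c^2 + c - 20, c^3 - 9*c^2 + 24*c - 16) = c - 4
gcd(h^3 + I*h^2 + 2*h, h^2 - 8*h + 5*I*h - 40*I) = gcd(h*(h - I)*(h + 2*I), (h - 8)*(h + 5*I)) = 1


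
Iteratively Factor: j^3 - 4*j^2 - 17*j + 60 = (j - 5)*(j^2 + j - 12) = (j - 5)*(j + 4)*(j - 3)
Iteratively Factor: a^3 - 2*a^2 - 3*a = (a + 1)*(a^2 - 3*a) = a*(a + 1)*(a - 3)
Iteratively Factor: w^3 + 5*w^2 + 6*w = (w + 3)*(w^2 + 2*w) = (w + 2)*(w + 3)*(w)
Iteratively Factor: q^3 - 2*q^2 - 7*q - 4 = (q - 4)*(q^2 + 2*q + 1) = (q - 4)*(q + 1)*(q + 1)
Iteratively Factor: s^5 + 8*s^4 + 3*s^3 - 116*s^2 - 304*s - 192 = (s - 4)*(s^4 + 12*s^3 + 51*s^2 + 88*s + 48) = (s - 4)*(s + 4)*(s^3 + 8*s^2 + 19*s + 12) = (s - 4)*(s + 1)*(s + 4)*(s^2 + 7*s + 12) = (s - 4)*(s + 1)*(s + 4)^2*(s + 3)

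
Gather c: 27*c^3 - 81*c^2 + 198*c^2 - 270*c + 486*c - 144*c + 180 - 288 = 27*c^3 + 117*c^2 + 72*c - 108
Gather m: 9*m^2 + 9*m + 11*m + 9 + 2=9*m^2 + 20*m + 11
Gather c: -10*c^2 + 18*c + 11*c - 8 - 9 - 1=-10*c^2 + 29*c - 18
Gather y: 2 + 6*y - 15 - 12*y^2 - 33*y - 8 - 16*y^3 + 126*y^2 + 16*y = -16*y^3 + 114*y^2 - 11*y - 21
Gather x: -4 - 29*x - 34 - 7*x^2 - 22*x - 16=-7*x^2 - 51*x - 54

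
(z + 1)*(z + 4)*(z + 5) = z^3 + 10*z^2 + 29*z + 20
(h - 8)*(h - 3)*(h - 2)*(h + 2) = h^4 - 11*h^3 + 20*h^2 + 44*h - 96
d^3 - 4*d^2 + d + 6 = (d - 3)*(d - 2)*(d + 1)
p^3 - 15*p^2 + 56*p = p*(p - 8)*(p - 7)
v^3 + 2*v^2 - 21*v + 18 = (v - 3)*(v - 1)*(v + 6)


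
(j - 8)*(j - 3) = j^2 - 11*j + 24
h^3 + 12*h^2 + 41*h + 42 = (h + 2)*(h + 3)*(h + 7)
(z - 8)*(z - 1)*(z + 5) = z^3 - 4*z^2 - 37*z + 40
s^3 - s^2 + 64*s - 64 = (s - 1)*(s - 8*I)*(s + 8*I)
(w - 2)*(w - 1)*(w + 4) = w^3 + w^2 - 10*w + 8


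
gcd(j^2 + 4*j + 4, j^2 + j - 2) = j + 2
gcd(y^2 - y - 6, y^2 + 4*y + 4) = y + 2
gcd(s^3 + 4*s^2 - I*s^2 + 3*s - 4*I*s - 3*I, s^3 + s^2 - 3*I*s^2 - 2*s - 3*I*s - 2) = s^2 + s*(1 - I) - I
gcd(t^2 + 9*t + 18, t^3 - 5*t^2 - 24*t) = t + 3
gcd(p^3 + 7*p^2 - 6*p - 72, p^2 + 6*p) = p + 6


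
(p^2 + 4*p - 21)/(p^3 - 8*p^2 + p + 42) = (p + 7)/(p^2 - 5*p - 14)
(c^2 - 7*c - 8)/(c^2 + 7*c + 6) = (c - 8)/(c + 6)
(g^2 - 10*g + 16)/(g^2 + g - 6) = (g - 8)/(g + 3)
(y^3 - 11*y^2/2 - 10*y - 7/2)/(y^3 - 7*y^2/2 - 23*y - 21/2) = (y + 1)/(y + 3)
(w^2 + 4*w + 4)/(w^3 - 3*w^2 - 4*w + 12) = (w + 2)/(w^2 - 5*w + 6)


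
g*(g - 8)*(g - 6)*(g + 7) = g^4 - 7*g^3 - 50*g^2 + 336*g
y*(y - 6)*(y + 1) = y^3 - 5*y^2 - 6*y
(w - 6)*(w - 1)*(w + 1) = w^3 - 6*w^2 - w + 6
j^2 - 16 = (j - 4)*(j + 4)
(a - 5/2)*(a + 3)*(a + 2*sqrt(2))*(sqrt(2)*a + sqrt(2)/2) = sqrt(2)*a^4 + sqrt(2)*a^3 + 4*a^3 - 29*sqrt(2)*a^2/4 + 4*a^2 - 29*a - 15*sqrt(2)*a/4 - 15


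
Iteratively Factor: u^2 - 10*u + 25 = (u - 5)*(u - 5)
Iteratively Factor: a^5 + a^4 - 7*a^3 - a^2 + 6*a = (a)*(a^4 + a^3 - 7*a^2 - a + 6) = a*(a - 1)*(a^3 + 2*a^2 - 5*a - 6) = a*(a - 1)*(a + 3)*(a^2 - a - 2) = a*(a - 2)*(a - 1)*(a + 3)*(a + 1)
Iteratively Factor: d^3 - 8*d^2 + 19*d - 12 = (d - 1)*(d^2 - 7*d + 12) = (d - 3)*(d - 1)*(d - 4)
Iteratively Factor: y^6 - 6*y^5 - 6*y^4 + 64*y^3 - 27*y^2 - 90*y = (y + 3)*(y^5 - 9*y^4 + 21*y^3 + y^2 - 30*y) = (y + 1)*(y + 3)*(y^4 - 10*y^3 + 31*y^2 - 30*y) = (y - 3)*(y + 1)*(y + 3)*(y^3 - 7*y^2 + 10*y) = y*(y - 3)*(y + 1)*(y + 3)*(y^2 - 7*y + 10) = y*(y - 5)*(y - 3)*(y + 1)*(y + 3)*(y - 2)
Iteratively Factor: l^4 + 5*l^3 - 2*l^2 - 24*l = (l + 4)*(l^3 + l^2 - 6*l) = (l - 2)*(l + 4)*(l^2 + 3*l) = l*(l - 2)*(l + 4)*(l + 3)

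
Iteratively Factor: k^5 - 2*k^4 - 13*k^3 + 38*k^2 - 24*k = (k)*(k^4 - 2*k^3 - 13*k^2 + 38*k - 24) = k*(k - 2)*(k^3 - 13*k + 12) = k*(k - 2)*(k + 4)*(k^2 - 4*k + 3) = k*(k - 2)*(k - 1)*(k + 4)*(k - 3)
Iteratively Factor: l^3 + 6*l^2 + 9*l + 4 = (l + 1)*(l^2 + 5*l + 4) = (l + 1)^2*(l + 4)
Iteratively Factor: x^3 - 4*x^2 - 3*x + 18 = (x - 3)*(x^2 - x - 6) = (x - 3)*(x + 2)*(x - 3)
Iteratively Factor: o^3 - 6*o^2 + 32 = (o - 4)*(o^2 - 2*o - 8) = (o - 4)^2*(o + 2)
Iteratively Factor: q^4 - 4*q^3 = (q - 4)*(q^3) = q*(q - 4)*(q^2) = q^2*(q - 4)*(q)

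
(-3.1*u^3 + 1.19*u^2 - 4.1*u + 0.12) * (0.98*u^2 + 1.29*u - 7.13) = -3.038*u^5 - 2.8328*u^4 + 19.6201*u^3 - 13.6561*u^2 + 29.3878*u - 0.8556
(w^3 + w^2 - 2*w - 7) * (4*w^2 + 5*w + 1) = 4*w^5 + 9*w^4 - 2*w^3 - 37*w^2 - 37*w - 7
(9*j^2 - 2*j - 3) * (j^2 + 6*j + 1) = 9*j^4 + 52*j^3 - 6*j^2 - 20*j - 3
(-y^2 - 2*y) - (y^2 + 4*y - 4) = -2*y^2 - 6*y + 4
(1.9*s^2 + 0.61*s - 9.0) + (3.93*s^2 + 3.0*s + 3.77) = 5.83*s^2 + 3.61*s - 5.23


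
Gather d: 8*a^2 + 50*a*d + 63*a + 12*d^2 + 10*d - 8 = 8*a^2 + 63*a + 12*d^2 + d*(50*a + 10) - 8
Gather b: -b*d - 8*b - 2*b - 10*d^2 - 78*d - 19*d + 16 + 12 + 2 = b*(-d - 10) - 10*d^2 - 97*d + 30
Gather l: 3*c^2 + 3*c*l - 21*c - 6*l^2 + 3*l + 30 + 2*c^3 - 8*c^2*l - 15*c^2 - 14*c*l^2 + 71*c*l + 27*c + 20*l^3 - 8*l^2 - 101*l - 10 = 2*c^3 - 12*c^2 + 6*c + 20*l^3 + l^2*(-14*c - 14) + l*(-8*c^2 + 74*c - 98) + 20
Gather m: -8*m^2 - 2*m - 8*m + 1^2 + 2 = -8*m^2 - 10*m + 3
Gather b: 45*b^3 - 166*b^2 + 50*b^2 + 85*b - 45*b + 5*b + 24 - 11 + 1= 45*b^3 - 116*b^2 + 45*b + 14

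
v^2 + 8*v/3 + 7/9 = (v + 1/3)*(v + 7/3)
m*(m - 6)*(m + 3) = m^3 - 3*m^2 - 18*m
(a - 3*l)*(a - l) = a^2 - 4*a*l + 3*l^2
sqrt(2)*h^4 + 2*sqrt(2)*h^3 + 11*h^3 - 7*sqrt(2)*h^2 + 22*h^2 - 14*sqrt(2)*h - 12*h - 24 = (h + 2)*(h - sqrt(2))*(h + 6*sqrt(2))*(sqrt(2)*h + 1)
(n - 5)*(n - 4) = n^2 - 9*n + 20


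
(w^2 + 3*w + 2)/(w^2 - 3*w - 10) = (w + 1)/(w - 5)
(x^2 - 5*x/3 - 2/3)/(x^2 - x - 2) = (x + 1/3)/(x + 1)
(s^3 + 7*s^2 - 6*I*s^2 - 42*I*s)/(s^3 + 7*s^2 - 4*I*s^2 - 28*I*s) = (s - 6*I)/(s - 4*I)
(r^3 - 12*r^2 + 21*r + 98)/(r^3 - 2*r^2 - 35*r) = (r^2 - 5*r - 14)/(r*(r + 5))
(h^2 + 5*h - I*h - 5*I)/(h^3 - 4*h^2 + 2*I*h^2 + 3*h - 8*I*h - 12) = (h + 5)/(h^2 + h*(-4 + 3*I) - 12*I)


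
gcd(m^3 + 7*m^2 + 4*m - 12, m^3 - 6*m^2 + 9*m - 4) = m - 1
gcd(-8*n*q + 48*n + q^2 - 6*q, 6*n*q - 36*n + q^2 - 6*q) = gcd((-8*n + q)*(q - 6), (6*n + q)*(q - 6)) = q - 6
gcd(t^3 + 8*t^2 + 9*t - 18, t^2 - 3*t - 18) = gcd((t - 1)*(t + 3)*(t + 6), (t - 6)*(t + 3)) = t + 3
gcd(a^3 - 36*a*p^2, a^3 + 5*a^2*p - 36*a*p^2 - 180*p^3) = -a^2 + 36*p^2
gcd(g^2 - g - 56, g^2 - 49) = g + 7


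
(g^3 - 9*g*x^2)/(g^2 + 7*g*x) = (g^2 - 9*x^2)/(g + 7*x)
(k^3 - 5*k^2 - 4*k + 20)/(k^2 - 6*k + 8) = (k^2 - 3*k - 10)/(k - 4)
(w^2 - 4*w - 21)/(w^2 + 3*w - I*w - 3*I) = (w - 7)/(w - I)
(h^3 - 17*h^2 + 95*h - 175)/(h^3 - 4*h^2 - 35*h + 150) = (h - 7)/(h + 6)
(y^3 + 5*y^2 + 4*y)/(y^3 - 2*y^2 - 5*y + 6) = y*(y^2 + 5*y + 4)/(y^3 - 2*y^2 - 5*y + 6)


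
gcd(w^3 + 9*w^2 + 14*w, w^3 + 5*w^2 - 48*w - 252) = 1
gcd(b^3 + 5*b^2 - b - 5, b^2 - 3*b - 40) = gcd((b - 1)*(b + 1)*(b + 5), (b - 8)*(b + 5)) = b + 5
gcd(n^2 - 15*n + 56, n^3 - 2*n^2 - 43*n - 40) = n - 8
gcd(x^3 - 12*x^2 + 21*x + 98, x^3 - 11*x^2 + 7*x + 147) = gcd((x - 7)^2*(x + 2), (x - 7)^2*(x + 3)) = x^2 - 14*x + 49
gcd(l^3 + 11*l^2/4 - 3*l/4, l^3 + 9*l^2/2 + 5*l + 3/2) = l + 3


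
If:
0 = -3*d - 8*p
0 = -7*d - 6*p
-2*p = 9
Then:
No Solution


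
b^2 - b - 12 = (b - 4)*(b + 3)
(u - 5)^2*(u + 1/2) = u^3 - 19*u^2/2 + 20*u + 25/2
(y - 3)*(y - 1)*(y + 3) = y^3 - y^2 - 9*y + 9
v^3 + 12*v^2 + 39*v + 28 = (v + 1)*(v + 4)*(v + 7)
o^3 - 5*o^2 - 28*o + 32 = (o - 8)*(o - 1)*(o + 4)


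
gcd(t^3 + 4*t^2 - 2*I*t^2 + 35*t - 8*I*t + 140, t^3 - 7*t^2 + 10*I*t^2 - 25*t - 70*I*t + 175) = t + 5*I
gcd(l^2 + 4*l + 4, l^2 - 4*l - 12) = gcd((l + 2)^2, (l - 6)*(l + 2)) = l + 2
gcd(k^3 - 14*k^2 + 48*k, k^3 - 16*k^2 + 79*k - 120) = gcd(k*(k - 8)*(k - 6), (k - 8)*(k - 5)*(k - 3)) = k - 8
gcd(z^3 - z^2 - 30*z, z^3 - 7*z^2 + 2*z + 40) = 1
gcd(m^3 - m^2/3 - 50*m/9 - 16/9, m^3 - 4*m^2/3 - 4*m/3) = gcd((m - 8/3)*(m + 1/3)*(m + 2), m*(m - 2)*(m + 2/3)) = 1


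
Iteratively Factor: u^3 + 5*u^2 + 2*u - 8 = (u + 4)*(u^2 + u - 2) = (u + 2)*(u + 4)*(u - 1)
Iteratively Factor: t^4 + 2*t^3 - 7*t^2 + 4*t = (t)*(t^3 + 2*t^2 - 7*t + 4) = t*(t - 1)*(t^2 + 3*t - 4) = t*(t - 1)*(t + 4)*(t - 1)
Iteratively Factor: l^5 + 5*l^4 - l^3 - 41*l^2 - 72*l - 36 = (l - 3)*(l^4 + 8*l^3 + 23*l^2 + 28*l + 12) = (l - 3)*(l + 2)*(l^3 + 6*l^2 + 11*l + 6) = (l - 3)*(l + 2)*(l + 3)*(l^2 + 3*l + 2) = (l - 3)*(l + 1)*(l + 2)*(l + 3)*(l + 2)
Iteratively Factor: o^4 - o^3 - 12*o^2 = (o)*(o^3 - o^2 - 12*o) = o*(o - 4)*(o^2 + 3*o) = o*(o - 4)*(o + 3)*(o)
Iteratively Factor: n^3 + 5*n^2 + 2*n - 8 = (n - 1)*(n^2 + 6*n + 8) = (n - 1)*(n + 2)*(n + 4)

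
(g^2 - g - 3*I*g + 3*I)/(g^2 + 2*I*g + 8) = (g^2 - g - 3*I*g + 3*I)/(g^2 + 2*I*g + 8)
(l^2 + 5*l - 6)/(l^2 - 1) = (l + 6)/(l + 1)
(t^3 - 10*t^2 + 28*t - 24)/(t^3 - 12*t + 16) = (t - 6)/(t + 4)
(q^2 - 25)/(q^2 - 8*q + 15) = (q + 5)/(q - 3)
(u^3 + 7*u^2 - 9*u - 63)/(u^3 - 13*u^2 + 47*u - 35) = (u^3 + 7*u^2 - 9*u - 63)/(u^3 - 13*u^2 + 47*u - 35)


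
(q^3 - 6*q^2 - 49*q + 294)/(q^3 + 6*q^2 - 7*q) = (q^2 - 13*q + 42)/(q*(q - 1))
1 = 1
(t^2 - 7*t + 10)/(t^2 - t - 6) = (-t^2 + 7*t - 10)/(-t^2 + t + 6)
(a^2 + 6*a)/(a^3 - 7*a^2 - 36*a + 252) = a/(a^2 - 13*a + 42)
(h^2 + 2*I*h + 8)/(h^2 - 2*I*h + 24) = (h - 2*I)/(h - 6*I)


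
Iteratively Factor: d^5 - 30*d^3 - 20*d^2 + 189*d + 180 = (d - 5)*(d^4 + 5*d^3 - 5*d^2 - 45*d - 36) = (d - 5)*(d - 3)*(d^3 + 8*d^2 + 19*d + 12) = (d - 5)*(d - 3)*(d + 3)*(d^2 + 5*d + 4) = (d - 5)*(d - 3)*(d + 1)*(d + 3)*(d + 4)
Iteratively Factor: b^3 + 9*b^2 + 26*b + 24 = (b + 2)*(b^2 + 7*b + 12) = (b + 2)*(b + 3)*(b + 4)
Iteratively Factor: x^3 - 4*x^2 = (x)*(x^2 - 4*x) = x*(x - 4)*(x)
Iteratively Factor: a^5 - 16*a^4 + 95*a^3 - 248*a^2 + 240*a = (a)*(a^4 - 16*a^3 + 95*a^2 - 248*a + 240) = a*(a - 4)*(a^3 - 12*a^2 + 47*a - 60) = a*(a - 5)*(a - 4)*(a^2 - 7*a + 12) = a*(a - 5)*(a - 4)^2*(a - 3)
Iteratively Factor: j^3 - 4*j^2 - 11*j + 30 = (j - 5)*(j^2 + j - 6) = (j - 5)*(j - 2)*(j + 3)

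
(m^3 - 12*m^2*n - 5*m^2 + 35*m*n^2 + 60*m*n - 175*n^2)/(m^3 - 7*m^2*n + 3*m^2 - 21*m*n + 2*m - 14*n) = (m^2 - 5*m*n - 5*m + 25*n)/(m^2 + 3*m + 2)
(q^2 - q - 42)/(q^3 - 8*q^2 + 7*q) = (q + 6)/(q*(q - 1))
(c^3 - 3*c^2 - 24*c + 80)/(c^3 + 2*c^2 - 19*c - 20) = (c - 4)/(c + 1)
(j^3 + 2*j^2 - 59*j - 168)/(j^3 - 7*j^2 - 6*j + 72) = (j^2 - j - 56)/(j^2 - 10*j + 24)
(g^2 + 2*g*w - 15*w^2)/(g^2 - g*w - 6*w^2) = (g + 5*w)/(g + 2*w)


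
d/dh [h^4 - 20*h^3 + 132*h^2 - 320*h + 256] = 4*h^3 - 60*h^2 + 264*h - 320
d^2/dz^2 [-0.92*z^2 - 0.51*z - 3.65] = -1.84000000000000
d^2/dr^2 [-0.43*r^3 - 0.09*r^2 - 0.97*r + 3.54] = -2.58*r - 0.18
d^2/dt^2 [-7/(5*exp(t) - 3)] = (-175*exp(t) - 105)*exp(t)/(5*exp(t) - 3)^3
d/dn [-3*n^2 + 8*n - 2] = 8 - 6*n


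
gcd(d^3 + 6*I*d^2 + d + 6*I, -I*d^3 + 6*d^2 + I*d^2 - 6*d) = d + 6*I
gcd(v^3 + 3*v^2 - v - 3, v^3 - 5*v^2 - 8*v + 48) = v + 3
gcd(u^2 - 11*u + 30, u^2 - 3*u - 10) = u - 5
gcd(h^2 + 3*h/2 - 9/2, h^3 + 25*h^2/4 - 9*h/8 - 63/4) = h - 3/2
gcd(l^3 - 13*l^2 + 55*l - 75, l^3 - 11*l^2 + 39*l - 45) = l^2 - 8*l + 15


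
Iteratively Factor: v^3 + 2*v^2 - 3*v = (v - 1)*(v^2 + 3*v) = v*(v - 1)*(v + 3)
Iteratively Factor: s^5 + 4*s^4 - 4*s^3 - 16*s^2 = (s + 2)*(s^4 + 2*s^3 - 8*s^2) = s*(s + 2)*(s^3 + 2*s^2 - 8*s) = s*(s - 2)*(s + 2)*(s^2 + 4*s) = s^2*(s - 2)*(s + 2)*(s + 4)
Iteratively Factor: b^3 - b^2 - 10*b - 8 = (b + 2)*(b^2 - 3*b - 4) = (b - 4)*(b + 2)*(b + 1)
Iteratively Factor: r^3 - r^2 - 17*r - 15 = (r + 3)*(r^2 - 4*r - 5) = (r - 5)*(r + 3)*(r + 1)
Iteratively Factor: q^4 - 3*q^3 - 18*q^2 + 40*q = (q - 5)*(q^3 + 2*q^2 - 8*q) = q*(q - 5)*(q^2 + 2*q - 8) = q*(q - 5)*(q + 4)*(q - 2)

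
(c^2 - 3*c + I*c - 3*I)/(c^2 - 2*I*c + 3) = (c - 3)/(c - 3*I)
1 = 1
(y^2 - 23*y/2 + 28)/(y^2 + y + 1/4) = 2*(2*y^2 - 23*y + 56)/(4*y^2 + 4*y + 1)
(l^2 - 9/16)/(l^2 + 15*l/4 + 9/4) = (l - 3/4)/(l + 3)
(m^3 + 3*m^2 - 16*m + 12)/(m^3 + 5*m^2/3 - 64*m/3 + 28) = 3*(m - 1)/(3*m - 7)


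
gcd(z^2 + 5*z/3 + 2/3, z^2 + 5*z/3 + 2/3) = z^2 + 5*z/3 + 2/3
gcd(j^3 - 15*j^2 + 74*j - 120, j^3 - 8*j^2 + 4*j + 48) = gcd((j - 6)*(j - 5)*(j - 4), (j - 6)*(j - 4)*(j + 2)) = j^2 - 10*j + 24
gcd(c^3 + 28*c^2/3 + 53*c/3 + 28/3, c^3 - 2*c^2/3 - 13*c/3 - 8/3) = c + 1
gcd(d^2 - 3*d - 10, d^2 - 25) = d - 5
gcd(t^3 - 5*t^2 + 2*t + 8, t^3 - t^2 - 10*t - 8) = t^2 - 3*t - 4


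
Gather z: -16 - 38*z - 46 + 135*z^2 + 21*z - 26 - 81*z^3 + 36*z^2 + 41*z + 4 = -81*z^3 + 171*z^2 + 24*z - 84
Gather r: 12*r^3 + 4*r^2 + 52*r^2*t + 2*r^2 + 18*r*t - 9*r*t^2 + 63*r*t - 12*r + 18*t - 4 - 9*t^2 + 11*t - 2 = 12*r^3 + r^2*(52*t + 6) + r*(-9*t^2 + 81*t - 12) - 9*t^2 + 29*t - 6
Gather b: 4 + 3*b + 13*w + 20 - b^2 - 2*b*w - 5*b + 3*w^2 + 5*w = -b^2 + b*(-2*w - 2) + 3*w^2 + 18*w + 24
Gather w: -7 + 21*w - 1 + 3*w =24*w - 8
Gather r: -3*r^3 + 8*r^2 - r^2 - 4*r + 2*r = -3*r^3 + 7*r^2 - 2*r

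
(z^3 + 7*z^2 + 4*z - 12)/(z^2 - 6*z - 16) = (z^2 + 5*z - 6)/(z - 8)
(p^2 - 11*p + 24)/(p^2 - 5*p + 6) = (p - 8)/(p - 2)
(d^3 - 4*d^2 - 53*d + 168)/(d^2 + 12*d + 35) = (d^2 - 11*d + 24)/(d + 5)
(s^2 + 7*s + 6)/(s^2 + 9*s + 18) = (s + 1)/(s + 3)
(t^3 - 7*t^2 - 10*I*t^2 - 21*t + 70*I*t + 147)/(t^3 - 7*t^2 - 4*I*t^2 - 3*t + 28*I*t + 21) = (t - 7*I)/(t - I)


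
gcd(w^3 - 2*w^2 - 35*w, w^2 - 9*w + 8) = 1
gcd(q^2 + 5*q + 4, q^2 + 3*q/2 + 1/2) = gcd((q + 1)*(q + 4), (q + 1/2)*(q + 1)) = q + 1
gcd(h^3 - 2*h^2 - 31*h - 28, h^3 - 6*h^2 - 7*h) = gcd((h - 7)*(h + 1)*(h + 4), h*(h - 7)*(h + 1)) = h^2 - 6*h - 7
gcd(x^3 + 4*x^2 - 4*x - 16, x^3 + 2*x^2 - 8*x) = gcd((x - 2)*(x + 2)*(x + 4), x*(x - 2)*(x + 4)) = x^2 + 2*x - 8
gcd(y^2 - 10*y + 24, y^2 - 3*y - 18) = y - 6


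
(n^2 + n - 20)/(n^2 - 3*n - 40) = (n - 4)/(n - 8)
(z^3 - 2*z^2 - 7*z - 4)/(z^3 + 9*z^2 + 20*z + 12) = (z^2 - 3*z - 4)/(z^2 + 8*z + 12)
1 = 1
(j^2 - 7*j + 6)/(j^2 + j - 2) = (j - 6)/(j + 2)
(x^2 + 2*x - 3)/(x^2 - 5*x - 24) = (x - 1)/(x - 8)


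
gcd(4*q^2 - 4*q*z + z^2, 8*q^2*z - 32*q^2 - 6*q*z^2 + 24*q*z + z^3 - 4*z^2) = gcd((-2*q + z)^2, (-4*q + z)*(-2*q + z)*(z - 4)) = -2*q + z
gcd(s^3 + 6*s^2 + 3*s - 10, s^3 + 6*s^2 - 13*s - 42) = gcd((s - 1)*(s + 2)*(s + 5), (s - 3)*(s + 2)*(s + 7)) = s + 2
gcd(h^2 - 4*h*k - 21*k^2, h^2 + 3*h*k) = h + 3*k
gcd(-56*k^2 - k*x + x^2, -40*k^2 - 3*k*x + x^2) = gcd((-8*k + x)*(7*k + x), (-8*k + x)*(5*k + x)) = -8*k + x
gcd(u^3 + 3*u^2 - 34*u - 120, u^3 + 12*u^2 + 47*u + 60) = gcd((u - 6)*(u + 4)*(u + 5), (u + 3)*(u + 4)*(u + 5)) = u^2 + 9*u + 20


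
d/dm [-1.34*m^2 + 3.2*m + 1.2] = 3.2 - 2.68*m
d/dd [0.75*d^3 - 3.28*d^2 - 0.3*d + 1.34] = 2.25*d^2 - 6.56*d - 0.3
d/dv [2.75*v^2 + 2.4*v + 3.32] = 5.5*v + 2.4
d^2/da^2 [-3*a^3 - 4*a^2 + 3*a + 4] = -18*a - 8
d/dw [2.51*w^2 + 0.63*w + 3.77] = 5.02*w + 0.63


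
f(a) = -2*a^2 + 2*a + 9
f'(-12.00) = 50.00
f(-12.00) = -303.00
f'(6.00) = -22.00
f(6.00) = -51.00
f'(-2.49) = 11.96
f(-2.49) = -8.38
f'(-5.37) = 23.48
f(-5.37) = -59.41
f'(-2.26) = 11.04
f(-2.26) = -5.74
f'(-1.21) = 6.84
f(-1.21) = 3.65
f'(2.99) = -9.96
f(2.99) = -2.90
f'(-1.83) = 9.32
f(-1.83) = -1.36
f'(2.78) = -9.12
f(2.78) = -0.90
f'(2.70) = -8.80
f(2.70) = -0.18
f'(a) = 2 - 4*a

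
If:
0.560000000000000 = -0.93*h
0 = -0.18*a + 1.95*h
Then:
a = -6.52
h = -0.60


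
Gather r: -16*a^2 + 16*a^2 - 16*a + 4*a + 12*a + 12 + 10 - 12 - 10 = 0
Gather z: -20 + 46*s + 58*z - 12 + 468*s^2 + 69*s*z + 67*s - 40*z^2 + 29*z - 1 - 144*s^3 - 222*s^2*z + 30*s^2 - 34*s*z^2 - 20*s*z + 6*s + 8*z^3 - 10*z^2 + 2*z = -144*s^3 + 498*s^2 + 119*s + 8*z^3 + z^2*(-34*s - 50) + z*(-222*s^2 + 49*s + 89) - 33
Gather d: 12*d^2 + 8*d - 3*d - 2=12*d^2 + 5*d - 2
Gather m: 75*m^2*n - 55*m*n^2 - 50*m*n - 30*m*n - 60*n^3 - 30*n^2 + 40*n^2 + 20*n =75*m^2*n + m*(-55*n^2 - 80*n) - 60*n^3 + 10*n^2 + 20*n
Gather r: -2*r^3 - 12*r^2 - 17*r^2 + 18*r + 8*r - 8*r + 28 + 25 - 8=-2*r^3 - 29*r^2 + 18*r + 45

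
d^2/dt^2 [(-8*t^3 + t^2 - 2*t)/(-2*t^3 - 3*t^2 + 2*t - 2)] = 4*(-26*t^6 + 60*t^5 - 84*t^4 + 16*t^3 - 63*t^2 + 30*t + 2)/(8*t^9 + 36*t^8 + 30*t^7 - 21*t^6 + 42*t^5 + 42*t^4 - 56*t^3 + 60*t^2 - 24*t + 8)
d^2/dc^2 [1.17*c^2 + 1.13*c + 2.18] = 2.34000000000000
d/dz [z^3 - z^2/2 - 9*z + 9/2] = 3*z^2 - z - 9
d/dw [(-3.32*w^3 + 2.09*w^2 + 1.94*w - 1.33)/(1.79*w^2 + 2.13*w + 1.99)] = (-5.9428*w^4 - 14.1432*w^3 - 18.8413*w^2 + 13.0796*w + 6.6935)/(3.2041*w^4 + 7.6254*w^3 + 11.6611*w^2 + 8.4774*w + 3.9601)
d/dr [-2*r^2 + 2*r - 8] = 2 - 4*r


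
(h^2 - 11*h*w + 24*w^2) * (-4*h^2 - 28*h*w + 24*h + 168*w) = -4*h^4 + 16*h^3*w + 24*h^3 + 212*h^2*w^2 - 96*h^2*w - 672*h*w^3 - 1272*h*w^2 + 4032*w^3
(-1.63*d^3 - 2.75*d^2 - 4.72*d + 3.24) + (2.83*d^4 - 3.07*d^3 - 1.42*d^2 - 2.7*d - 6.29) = 2.83*d^4 - 4.7*d^3 - 4.17*d^2 - 7.42*d - 3.05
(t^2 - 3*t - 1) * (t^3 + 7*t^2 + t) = t^5 + 4*t^4 - 21*t^3 - 10*t^2 - t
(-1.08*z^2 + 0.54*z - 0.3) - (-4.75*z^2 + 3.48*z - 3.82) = 3.67*z^2 - 2.94*z + 3.52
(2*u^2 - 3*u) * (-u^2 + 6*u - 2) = -2*u^4 + 15*u^3 - 22*u^2 + 6*u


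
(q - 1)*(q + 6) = q^2 + 5*q - 6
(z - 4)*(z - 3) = z^2 - 7*z + 12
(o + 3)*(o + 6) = o^2 + 9*o + 18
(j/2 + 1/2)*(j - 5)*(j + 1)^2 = j^4/2 - j^3 - 6*j^2 - 7*j - 5/2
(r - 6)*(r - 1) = r^2 - 7*r + 6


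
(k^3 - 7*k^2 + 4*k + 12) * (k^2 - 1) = k^5 - 7*k^4 + 3*k^3 + 19*k^2 - 4*k - 12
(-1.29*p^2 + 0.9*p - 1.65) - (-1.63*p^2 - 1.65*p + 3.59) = 0.34*p^2 + 2.55*p - 5.24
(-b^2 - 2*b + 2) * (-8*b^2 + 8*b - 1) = 8*b^4 + 8*b^3 - 31*b^2 + 18*b - 2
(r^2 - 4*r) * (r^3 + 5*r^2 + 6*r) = r^5 + r^4 - 14*r^3 - 24*r^2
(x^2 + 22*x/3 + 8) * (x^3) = x^5 + 22*x^4/3 + 8*x^3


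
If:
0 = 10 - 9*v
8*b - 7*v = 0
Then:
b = 35/36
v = 10/9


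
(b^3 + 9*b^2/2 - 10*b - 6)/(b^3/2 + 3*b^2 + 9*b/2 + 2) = (2*b^3 + 9*b^2 - 20*b - 12)/(b^3 + 6*b^2 + 9*b + 4)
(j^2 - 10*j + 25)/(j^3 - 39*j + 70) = (j - 5)/(j^2 + 5*j - 14)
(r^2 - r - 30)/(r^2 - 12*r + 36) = (r + 5)/(r - 6)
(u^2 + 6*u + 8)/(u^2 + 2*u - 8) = (u + 2)/(u - 2)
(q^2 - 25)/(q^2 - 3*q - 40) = (q - 5)/(q - 8)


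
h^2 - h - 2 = (h - 2)*(h + 1)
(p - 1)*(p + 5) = p^2 + 4*p - 5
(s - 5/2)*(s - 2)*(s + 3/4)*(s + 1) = s^4 - 11*s^3/4 - 17*s^2/8 + 43*s/8 + 15/4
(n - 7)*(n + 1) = n^2 - 6*n - 7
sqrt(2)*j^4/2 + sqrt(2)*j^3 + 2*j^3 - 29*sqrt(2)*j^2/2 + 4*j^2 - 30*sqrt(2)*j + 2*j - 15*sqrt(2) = (j + 1)*(j - 3*sqrt(2))*(j + 5*sqrt(2))*(sqrt(2)*j/2 + sqrt(2)/2)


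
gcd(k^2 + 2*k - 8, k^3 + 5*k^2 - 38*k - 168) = k + 4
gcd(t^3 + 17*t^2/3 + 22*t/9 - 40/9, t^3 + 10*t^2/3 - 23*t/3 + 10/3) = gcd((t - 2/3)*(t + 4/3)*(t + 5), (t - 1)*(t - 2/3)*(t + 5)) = t^2 + 13*t/3 - 10/3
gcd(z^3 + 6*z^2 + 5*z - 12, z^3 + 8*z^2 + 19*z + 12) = z^2 + 7*z + 12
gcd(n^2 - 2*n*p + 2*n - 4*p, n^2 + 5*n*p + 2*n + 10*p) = n + 2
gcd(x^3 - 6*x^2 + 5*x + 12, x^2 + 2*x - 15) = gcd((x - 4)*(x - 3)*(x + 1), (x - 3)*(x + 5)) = x - 3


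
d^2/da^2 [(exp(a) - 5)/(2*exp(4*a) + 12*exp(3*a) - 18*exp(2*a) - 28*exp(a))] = (9*exp(7*a) - 14*exp(6*a) - 564*exp(5*a) - 1116*exp(4*a) + 3317*exp(3*a) - 906*exp(2*a) - 1890*exp(a) - 980)*exp(-a)/(2*(exp(9*a) + 18*exp(8*a) + 81*exp(7*a) - 150*exp(6*a) - 1233*exp(5*a) + 702*exp(4*a) + 4395*exp(3*a) + 126*exp(2*a) - 5292*exp(a) - 2744))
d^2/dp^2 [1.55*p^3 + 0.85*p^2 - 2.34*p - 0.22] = 9.3*p + 1.7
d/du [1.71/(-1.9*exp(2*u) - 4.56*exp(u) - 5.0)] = (6.498*exp(u) + 7.7976)*exp(u)/(1.9*exp(2*u) + 4.56*exp(u) + 5.0)^2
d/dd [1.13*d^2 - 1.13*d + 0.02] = 2.26*d - 1.13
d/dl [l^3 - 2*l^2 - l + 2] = 3*l^2 - 4*l - 1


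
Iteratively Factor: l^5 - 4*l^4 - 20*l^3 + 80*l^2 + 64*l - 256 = (l - 4)*(l^4 - 20*l^2 + 64) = (l - 4)*(l + 4)*(l^3 - 4*l^2 - 4*l + 16) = (l - 4)*(l - 2)*(l + 4)*(l^2 - 2*l - 8) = (l - 4)*(l - 2)*(l + 2)*(l + 4)*(l - 4)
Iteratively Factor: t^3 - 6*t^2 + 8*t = (t - 2)*(t^2 - 4*t) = (t - 4)*(t - 2)*(t)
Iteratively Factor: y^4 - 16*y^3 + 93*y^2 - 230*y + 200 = (y - 2)*(y^3 - 14*y^2 + 65*y - 100) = (y - 5)*(y - 2)*(y^2 - 9*y + 20) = (y - 5)^2*(y - 2)*(y - 4)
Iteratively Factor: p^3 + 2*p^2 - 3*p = (p + 3)*(p^2 - p) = p*(p + 3)*(p - 1)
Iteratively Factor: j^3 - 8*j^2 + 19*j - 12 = (j - 3)*(j^2 - 5*j + 4) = (j - 3)*(j - 1)*(j - 4)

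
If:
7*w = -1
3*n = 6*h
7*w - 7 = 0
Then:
No Solution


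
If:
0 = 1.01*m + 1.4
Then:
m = -1.39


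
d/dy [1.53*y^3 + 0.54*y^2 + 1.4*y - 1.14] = 4.59*y^2 + 1.08*y + 1.4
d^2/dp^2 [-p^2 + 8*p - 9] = -2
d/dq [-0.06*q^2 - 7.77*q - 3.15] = -0.12*q - 7.77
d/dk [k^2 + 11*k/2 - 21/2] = 2*k + 11/2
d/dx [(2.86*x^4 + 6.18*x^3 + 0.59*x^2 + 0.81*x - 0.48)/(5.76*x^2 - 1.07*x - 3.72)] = (32.9472*x^5 + 26.4162*x^4 - 55.782*x^3 - 74.2657*x^2 + 1.14*x - 3.5268)/(33.1776*x^4 - 12.3264*x^3 - 41.7095*x^2 + 7.9608*x + 13.8384)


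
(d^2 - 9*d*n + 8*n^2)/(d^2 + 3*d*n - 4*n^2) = (d - 8*n)/(d + 4*n)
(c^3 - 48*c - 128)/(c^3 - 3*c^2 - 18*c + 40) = (c^2 - 4*c - 32)/(c^2 - 7*c + 10)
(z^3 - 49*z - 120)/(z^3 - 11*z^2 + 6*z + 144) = (z + 5)/(z - 6)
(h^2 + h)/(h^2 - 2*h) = (h + 1)/(h - 2)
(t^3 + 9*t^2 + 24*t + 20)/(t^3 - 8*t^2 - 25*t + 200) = (t^2 + 4*t + 4)/(t^2 - 13*t + 40)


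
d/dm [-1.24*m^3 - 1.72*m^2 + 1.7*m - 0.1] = -3.72*m^2 - 3.44*m + 1.7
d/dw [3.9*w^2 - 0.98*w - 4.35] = 7.8*w - 0.98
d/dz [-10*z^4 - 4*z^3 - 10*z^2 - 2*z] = -40*z^3 - 12*z^2 - 20*z - 2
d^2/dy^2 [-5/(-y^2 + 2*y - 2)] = 10*(-y^2 + 2*y + 4*(y - 1)^2 - 2)/(y^2 - 2*y + 2)^3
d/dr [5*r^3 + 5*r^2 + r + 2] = 15*r^2 + 10*r + 1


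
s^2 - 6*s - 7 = (s - 7)*(s + 1)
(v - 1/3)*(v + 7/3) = v^2 + 2*v - 7/9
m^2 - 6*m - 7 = (m - 7)*(m + 1)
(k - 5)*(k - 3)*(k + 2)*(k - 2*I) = k^4 - 6*k^3 - 2*I*k^3 - k^2 + 12*I*k^2 + 30*k + 2*I*k - 60*I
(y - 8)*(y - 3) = y^2 - 11*y + 24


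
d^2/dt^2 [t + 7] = 0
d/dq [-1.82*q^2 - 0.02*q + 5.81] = -3.64*q - 0.02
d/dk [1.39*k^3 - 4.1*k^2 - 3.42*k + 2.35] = 4.17*k^2 - 8.2*k - 3.42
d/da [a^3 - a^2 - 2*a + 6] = 3*a^2 - 2*a - 2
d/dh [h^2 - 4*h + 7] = 2*h - 4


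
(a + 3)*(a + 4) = a^2 + 7*a + 12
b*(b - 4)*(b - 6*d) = b^3 - 6*b^2*d - 4*b^2 + 24*b*d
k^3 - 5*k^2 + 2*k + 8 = (k - 4)*(k - 2)*(k + 1)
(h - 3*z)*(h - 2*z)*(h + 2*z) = h^3 - 3*h^2*z - 4*h*z^2 + 12*z^3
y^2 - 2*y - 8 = (y - 4)*(y + 2)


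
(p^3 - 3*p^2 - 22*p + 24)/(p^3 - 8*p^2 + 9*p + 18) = (p^2 + 3*p - 4)/(p^2 - 2*p - 3)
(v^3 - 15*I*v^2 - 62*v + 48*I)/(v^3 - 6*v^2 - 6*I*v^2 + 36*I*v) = (v^2 - 9*I*v - 8)/(v*(v - 6))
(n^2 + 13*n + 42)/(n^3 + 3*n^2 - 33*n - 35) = (n + 6)/(n^2 - 4*n - 5)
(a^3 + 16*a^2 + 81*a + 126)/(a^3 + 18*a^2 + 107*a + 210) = (a + 3)/(a + 5)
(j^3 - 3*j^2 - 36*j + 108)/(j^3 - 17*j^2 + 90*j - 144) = (j + 6)/(j - 8)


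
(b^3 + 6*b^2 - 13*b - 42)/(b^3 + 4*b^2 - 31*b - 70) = (b - 3)/(b - 5)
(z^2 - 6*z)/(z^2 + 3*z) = (z - 6)/(z + 3)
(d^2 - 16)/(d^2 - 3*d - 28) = (d - 4)/(d - 7)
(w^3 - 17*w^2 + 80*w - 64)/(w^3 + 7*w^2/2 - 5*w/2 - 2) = 2*(w^2 - 16*w + 64)/(2*w^2 + 9*w + 4)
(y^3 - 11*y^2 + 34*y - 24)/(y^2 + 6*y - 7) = (y^2 - 10*y + 24)/(y + 7)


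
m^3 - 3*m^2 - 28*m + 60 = (m - 6)*(m - 2)*(m + 5)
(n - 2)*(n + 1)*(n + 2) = n^3 + n^2 - 4*n - 4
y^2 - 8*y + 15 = (y - 5)*(y - 3)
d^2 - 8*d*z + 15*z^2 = (d - 5*z)*(d - 3*z)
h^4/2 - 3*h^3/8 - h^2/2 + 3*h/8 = h*(h/2 + 1/2)*(h - 1)*(h - 3/4)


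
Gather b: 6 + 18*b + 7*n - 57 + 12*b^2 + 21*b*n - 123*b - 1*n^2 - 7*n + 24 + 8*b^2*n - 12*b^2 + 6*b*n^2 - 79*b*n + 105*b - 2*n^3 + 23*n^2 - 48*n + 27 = 8*b^2*n + b*(6*n^2 - 58*n) - 2*n^3 + 22*n^2 - 48*n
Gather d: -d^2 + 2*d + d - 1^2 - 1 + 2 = -d^2 + 3*d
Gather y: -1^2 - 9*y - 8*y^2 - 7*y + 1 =-8*y^2 - 16*y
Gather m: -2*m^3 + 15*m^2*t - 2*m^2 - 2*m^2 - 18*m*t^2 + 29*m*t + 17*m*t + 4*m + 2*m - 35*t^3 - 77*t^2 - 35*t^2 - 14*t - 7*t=-2*m^3 + m^2*(15*t - 4) + m*(-18*t^2 + 46*t + 6) - 35*t^3 - 112*t^2 - 21*t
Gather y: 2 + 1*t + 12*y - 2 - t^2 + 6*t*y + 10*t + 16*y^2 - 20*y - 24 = -t^2 + 11*t + 16*y^2 + y*(6*t - 8) - 24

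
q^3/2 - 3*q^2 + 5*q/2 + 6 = (q/2 + 1/2)*(q - 4)*(q - 3)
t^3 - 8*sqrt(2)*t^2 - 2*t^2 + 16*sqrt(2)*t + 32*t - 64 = (t - 2)*(t - 4*sqrt(2))^2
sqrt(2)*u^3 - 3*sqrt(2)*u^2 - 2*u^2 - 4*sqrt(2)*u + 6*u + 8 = (u - 4)*(u - sqrt(2))*(sqrt(2)*u + sqrt(2))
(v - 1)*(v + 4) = v^2 + 3*v - 4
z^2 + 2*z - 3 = (z - 1)*(z + 3)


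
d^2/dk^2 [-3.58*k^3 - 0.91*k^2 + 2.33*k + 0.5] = -21.48*k - 1.82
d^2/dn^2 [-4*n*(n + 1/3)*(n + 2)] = -24*n - 56/3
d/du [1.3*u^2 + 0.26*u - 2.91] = 2.6*u + 0.26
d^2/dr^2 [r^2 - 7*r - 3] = 2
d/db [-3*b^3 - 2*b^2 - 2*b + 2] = -9*b^2 - 4*b - 2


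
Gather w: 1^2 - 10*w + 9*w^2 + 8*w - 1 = 9*w^2 - 2*w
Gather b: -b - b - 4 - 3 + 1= -2*b - 6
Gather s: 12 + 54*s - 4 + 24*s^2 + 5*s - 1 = 24*s^2 + 59*s + 7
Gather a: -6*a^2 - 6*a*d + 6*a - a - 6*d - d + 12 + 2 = -6*a^2 + a*(5 - 6*d) - 7*d + 14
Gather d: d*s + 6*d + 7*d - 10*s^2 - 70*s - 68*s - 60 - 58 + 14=d*(s + 13) - 10*s^2 - 138*s - 104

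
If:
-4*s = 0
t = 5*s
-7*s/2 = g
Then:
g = 0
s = 0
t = 0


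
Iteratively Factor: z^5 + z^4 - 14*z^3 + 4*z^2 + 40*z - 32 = (z - 1)*(z^4 + 2*z^3 - 12*z^2 - 8*z + 32) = (z - 2)*(z - 1)*(z^3 + 4*z^2 - 4*z - 16) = (z - 2)*(z - 1)*(z + 2)*(z^2 + 2*z - 8) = (z - 2)^2*(z - 1)*(z + 2)*(z + 4)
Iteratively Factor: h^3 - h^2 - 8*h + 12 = (h - 2)*(h^2 + h - 6) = (h - 2)*(h + 3)*(h - 2)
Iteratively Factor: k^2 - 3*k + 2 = (k - 2)*(k - 1)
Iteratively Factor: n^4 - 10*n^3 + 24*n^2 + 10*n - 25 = (n - 1)*(n^3 - 9*n^2 + 15*n + 25) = (n - 1)*(n + 1)*(n^2 - 10*n + 25) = (n - 5)*(n - 1)*(n + 1)*(n - 5)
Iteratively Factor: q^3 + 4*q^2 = (q)*(q^2 + 4*q) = q*(q + 4)*(q)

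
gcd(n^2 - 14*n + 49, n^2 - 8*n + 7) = n - 7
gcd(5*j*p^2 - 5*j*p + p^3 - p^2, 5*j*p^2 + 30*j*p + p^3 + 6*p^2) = 5*j*p + p^2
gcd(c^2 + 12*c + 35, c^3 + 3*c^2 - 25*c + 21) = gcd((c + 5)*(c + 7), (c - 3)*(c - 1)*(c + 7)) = c + 7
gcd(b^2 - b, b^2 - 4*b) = b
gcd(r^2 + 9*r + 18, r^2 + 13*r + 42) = r + 6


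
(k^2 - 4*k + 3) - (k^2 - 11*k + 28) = 7*k - 25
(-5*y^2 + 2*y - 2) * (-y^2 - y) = 5*y^4 + 3*y^3 + 2*y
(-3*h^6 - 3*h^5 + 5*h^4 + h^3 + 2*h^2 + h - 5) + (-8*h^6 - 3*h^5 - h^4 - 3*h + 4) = -11*h^6 - 6*h^5 + 4*h^4 + h^3 + 2*h^2 - 2*h - 1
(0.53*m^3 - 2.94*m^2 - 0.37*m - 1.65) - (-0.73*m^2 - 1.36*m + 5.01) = 0.53*m^3 - 2.21*m^2 + 0.99*m - 6.66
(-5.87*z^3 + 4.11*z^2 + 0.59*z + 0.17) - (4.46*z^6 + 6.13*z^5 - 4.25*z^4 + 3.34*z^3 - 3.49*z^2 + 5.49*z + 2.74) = -4.46*z^6 - 6.13*z^5 + 4.25*z^4 - 9.21*z^3 + 7.6*z^2 - 4.9*z - 2.57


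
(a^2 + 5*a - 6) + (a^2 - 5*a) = 2*a^2 - 6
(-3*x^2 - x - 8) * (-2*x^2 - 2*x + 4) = 6*x^4 + 8*x^3 + 6*x^2 + 12*x - 32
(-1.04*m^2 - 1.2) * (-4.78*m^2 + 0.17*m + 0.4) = 4.9712*m^4 - 0.1768*m^3 + 5.32*m^2 - 0.204*m - 0.48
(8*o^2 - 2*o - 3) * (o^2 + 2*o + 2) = 8*o^4 + 14*o^3 + 9*o^2 - 10*o - 6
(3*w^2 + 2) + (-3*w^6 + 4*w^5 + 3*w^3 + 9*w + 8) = -3*w^6 + 4*w^5 + 3*w^3 + 3*w^2 + 9*w + 10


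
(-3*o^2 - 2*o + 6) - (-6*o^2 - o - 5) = 3*o^2 - o + 11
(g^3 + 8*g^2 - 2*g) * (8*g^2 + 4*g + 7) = 8*g^5 + 68*g^4 + 23*g^3 + 48*g^2 - 14*g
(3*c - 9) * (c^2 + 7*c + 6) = 3*c^3 + 12*c^2 - 45*c - 54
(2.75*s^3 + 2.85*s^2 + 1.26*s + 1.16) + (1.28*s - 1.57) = 2.75*s^3 + 2.85*s^2 + 2.54*s - 0.41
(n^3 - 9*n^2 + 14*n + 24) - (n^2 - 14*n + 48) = n^3 - 10*n^2 + 28*n - 24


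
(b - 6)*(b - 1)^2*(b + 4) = b^4 - 4*b^3 - 19*b^2 + 46*b - 24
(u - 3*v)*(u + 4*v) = u^2 + u*v - 12*v^2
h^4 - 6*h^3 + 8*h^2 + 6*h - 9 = (h - 3)^2*(h - 1)*(h + 1)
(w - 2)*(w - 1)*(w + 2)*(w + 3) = w^4 + 2*w^3 - 7*w^2 - 8*w + 12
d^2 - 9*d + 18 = (d - 6)*(d - 3)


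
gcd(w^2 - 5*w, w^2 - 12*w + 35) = w - 5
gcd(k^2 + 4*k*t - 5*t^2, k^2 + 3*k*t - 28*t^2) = 1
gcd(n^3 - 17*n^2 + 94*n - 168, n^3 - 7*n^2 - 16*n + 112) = n^2 - 11*n + 28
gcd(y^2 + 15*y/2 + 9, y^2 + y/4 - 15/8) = y + 3/2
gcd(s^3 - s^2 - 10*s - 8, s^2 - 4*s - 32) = 1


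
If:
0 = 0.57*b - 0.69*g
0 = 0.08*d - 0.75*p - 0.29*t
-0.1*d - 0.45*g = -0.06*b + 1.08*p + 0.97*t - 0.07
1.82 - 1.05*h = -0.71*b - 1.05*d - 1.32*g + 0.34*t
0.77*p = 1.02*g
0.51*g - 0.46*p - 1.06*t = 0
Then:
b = 0.03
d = 0.29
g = 0.02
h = 2.07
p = 0.03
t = -0.00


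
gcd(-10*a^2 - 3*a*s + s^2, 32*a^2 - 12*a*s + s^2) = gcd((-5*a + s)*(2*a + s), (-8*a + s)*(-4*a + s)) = 1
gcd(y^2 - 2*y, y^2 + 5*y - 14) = y - 2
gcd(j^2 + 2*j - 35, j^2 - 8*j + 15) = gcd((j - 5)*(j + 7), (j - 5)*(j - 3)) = j - 5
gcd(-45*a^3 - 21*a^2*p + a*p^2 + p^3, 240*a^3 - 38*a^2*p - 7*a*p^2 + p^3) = -5*a + p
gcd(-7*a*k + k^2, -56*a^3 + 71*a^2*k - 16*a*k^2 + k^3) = 7*a - k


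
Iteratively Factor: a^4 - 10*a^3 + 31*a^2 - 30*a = (a - 5)*(a^3 - 5*a^2 + 6*a) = (a - 5)*(a - 3)*(a^2 - 2*a) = (a - 5)*(a - 3)*(a - 2)*(a)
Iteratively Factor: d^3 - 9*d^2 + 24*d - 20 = (d - 5)*(d^2 - 4*d + 4) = (d - 5)*(d - 2)*(d - 2)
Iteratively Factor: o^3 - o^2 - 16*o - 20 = (o - 5)*(o^2 + 4*o + 4) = (o - 5)*(o + 2)*(o + 2)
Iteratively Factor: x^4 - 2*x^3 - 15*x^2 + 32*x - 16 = (x - 4)*(x^3 + 2*x^2 - 7*x + 4) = (x - 4)*(x + 4)*(x^2 - 2*x + 1) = (x - 4)*(x - 1)*(x + 4)*(x - 1)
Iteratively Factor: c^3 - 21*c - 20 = (c - 5)*(c^2 + 5*c + 4) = (c - 5)*(c + 4)*(c + 1)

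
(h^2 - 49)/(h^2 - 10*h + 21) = (h + 7)/(h - 3)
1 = 1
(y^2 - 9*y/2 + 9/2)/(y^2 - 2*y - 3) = (y - 3/2)/(y + 1)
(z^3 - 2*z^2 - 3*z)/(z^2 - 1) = z*(z - 3)/(z - 1)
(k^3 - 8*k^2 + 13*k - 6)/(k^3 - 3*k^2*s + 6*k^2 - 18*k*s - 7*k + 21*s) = (-k^2 + 7*k - 6)/(-k^2 + 3*k*s - 7*k + 21*s)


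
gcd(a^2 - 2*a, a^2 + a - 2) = 1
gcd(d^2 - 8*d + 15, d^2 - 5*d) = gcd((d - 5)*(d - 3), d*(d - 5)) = d - 5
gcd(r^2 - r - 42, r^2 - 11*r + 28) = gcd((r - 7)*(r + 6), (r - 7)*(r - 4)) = r - 7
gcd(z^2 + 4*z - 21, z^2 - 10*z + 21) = z - 3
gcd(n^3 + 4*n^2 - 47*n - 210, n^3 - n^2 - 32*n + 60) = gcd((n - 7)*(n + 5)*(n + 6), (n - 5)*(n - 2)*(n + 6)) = n + 6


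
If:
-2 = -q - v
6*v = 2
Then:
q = 5/3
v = 1/3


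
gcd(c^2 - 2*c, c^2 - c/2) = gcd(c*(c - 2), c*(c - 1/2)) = c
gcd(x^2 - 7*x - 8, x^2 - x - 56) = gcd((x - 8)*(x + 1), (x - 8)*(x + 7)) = x - 8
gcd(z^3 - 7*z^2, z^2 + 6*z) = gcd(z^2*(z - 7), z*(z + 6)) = z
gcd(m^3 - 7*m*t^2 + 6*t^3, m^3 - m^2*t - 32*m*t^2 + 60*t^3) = -m + 2*t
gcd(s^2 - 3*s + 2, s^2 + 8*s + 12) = 1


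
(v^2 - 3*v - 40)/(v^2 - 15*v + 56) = (v + 5)/(v - 7)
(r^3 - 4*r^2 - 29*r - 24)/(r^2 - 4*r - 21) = (r^2 - 7*r - 8)/(r - 7)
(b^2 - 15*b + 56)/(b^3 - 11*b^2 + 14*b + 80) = (b - 7)/(b^2 - 3*b - 10)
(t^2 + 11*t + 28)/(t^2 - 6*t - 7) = (t^2 + 11*t + 28)/(t^2 - 6*t - 7)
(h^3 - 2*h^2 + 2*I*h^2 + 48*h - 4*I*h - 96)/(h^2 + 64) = (h^2 + h*(-2 - 6*I) + 12*I)/(h - 8*I)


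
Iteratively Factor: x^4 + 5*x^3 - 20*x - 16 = (x - 2)*(x^3 + 7*x^2 + 14*x + 8) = (x - 2)*(x + 2)*(x^2 + 5*x + 4) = (x - 2)*(x + 1)*(x + 2)*(x + 4)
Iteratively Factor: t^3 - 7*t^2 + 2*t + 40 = (t - 5)*(t^2 - 2*t - 8) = (t - 5)*(t - 4)*(t + 2)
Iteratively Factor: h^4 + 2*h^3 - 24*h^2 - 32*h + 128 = (h - 4)*(h^3 + 6*h^2 - 32) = (h - 4)*(h - 2)*(h^2 + 8*h + 16) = (h - 4)*(h - 2)*(h + 4)*(h + 4)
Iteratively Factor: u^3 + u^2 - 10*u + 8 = (u - 2)*(u^2 + 3*u - 4) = (u - 2)*(u - 1)*(u + 4)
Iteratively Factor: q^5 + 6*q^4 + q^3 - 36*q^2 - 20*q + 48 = (q - 2)*(q^4 + 8*q^3 + 17*q^2 - 2*q - 24) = (q - 2)*(q - 1)*(q^3 + 9*q^2 + 26*q + 24) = (q - 2)*(q - 1)*(q + 2)*(q^2 + 7*q + 12) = (q - 2)*(q - 1)*(q + 2)*(q + 3)*(q + 4)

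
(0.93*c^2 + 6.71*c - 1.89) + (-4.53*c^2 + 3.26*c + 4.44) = -3.6*c^2 + 9.97*c + 2.55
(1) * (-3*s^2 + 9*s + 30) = -3*s^2 + 9*s + 30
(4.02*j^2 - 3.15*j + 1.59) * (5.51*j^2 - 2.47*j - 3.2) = 22.1502*j^4 - 27.2859*j^3 + 3.6774*j^2 + 6.1527*j - 5.088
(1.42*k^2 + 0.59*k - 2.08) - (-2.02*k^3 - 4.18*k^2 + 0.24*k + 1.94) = 2.02*k^3 + 5.6*k^2 + 0.35*k - 4.02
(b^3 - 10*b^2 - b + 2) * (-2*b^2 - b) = -2*b^5 + 19*b^4 + 12*b^3 - 3*b^2 - 2*b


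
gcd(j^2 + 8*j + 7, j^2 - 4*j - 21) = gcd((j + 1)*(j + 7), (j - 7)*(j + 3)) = 1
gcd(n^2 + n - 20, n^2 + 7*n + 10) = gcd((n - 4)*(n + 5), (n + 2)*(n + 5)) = n + 5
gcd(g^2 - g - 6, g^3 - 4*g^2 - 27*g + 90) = g - 3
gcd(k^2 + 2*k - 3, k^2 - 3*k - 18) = k + 3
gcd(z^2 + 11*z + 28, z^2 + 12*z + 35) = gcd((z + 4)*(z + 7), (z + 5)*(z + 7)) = z + 7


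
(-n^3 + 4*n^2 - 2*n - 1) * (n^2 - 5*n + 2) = -n^5 + 9*n^4 - 24*n^3 + 17*n^2 + n - 2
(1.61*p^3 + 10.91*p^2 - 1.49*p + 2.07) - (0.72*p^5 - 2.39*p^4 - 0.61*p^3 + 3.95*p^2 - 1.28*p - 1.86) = -0.72*p^5 + 2.39*p^4 + 2.22*p^3 + 6.96*p^2 - 0.21*p + 3.93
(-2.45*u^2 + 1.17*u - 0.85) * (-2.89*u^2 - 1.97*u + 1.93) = 7.0805*u^4 + 1.4452*u^3 - 4.5769*u^2 + 3.9326*u - 1.6405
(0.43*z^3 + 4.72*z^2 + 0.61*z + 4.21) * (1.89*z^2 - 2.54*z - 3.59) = 0.8127*z^5 + 7.8286*z^4 - 12.3796*z^3 - 10.5373*z^2 - 12.8833*z - 15.1139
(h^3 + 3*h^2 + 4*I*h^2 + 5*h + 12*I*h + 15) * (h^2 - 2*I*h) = h^5 + 3*h^4 + 2*I*h^4 + 13*h^3 + 6*I*h^3 + 39*h^2 - 10*I*h^2 - 30*I*h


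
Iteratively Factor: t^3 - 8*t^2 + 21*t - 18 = (t - 3)*(t^2 - 5*t + 6) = (t - 3)^2*(t - 2)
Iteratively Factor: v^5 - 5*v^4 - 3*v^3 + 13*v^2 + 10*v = (v)*(v^4 - 5*v^3 - 3*v^2 + 13*v + 10) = v*(v - 5)*(v^3 - 3*v - 2) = v*(v - 5)*(v + 1)*(v^2 - v - 2) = v*(v - 5)*(v + 1)^2*(v - 2)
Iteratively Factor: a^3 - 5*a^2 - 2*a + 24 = (a - 3)*(a^2 - 2*a - 8) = (a - 4)*(a - 3)*(a + 2)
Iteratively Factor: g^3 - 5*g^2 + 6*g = (g)*(g^2 - 5*g + 6) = g*(g - 2)*(g - 3)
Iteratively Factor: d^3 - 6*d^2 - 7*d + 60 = (d + 3)*(d^2 - 9*d + 20) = (d - 5)*(d + 3)*(d - 4)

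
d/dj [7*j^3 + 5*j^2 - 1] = j*(21*j + 10)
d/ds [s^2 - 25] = 2*s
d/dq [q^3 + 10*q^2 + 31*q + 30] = 3*q^2 + 20*q + 31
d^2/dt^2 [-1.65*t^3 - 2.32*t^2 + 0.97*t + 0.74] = -9.9*t - 4.64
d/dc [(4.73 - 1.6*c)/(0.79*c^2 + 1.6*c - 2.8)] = (1.264*c^2 - 7.4734*c - 3.088)/(0.6241*c^4 + 2.528*c^3 - 1.864*c^2 - 8.96*c + 7.84)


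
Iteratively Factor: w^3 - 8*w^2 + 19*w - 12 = (w - 4)*(w^2 - 4*w + 3) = (w - 4)*(w - 3)*(w - 1)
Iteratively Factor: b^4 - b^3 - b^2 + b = (b)*(b^3 - b^2 - b + 1) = b*(b - 1)*(b^2 - 1) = b*(b - 1)*(b + 1)*(b - 1)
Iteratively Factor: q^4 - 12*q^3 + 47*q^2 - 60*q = (q - 5)*(q^3 - 7*q^2 + 12*q) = (q - 5)*(q - 4)*(q^2 - 3*q) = q*(q - 5)*(q - 4)*(q - 3)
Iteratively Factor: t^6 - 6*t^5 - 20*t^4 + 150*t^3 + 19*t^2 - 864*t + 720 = (t - 5)*(t^5 - t^4 - 25*t^3 + 25*t^2 + 144*t - 144) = (t - 5)*(t - 3)*(t^4 + 2*t^3 - 19*t^2 - 32*t + 48) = (t - 5)*(t - 4)*(t - 3)*(t^3 + 6*t^2 + 5*t - 12) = (t - 5)*(t - 4)*(t - 3)*(t + 3)*(t^2 + 3*t - 4) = (t - 5)*(t - 4)*(t - 3)*(t - 1)*(t + 3)*(t + 4)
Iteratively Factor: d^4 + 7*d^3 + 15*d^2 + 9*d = (d)*(d^3 + 7*d^2 + 15*d + 9) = d*(d + 1)*(d^2 + 6*d + 9) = d*(d + 1)*(d + 3)*(d + 3)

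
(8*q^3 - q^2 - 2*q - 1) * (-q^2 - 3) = -8*q^5 + q^4 - 22*q^3 + 4*q^2 + 6*q + 3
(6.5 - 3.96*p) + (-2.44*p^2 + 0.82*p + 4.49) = -2.44*p^2 - 3.14*p + 10.99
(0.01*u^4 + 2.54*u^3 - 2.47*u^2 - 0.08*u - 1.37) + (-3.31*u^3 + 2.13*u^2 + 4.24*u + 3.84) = 0.01*u^4 - 0.77*u^3 - 0.34*u^2 + 4.16*u + 2.47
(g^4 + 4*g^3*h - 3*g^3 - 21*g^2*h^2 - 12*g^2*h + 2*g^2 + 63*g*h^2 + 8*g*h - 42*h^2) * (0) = 0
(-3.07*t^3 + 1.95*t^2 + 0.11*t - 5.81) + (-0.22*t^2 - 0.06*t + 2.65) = -3.07*t^3 + 1.73*t^2 + 0.05*t - 3.16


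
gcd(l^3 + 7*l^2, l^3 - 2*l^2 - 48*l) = l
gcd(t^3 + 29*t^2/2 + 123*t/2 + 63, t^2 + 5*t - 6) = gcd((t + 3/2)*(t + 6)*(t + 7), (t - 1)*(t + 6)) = t + 6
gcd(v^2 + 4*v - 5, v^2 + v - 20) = v + 5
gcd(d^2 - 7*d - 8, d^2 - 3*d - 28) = 1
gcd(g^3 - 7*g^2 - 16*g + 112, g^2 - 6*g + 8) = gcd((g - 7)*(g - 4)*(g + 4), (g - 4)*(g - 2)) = g - 4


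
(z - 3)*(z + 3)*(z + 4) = z^3 + 4*z^2 - 9*z - 36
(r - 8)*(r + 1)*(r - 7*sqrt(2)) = r^3 - 7*sqrt(2)*r^2 - 7*r^2 - 8*r + 49*sqrt(2)*r + 56*sqrt(2)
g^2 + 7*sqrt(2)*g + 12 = (g + sqrt(2))*(g + 6*sqrt(2))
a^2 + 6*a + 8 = (a + 2)*(a + 4)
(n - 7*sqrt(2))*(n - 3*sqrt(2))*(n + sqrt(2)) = n^3 - 9*sqrt(2)*n^2 + 22*n + 42*sqrt(2)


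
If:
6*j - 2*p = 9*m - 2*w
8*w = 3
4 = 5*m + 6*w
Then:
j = p/3 + 2/5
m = 7/20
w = 3/8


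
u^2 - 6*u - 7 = (u - 7)*(u + 1)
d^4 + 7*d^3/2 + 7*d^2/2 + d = d*(d + 1/2)*(d + 1)*(d + 2)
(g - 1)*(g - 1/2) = g^2 - 3*g/2 + 1/2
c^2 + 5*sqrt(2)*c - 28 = (c - 2*sqrt(2))*(c + 7*sqrt(2))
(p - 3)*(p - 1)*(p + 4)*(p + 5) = p^4 + 5*p^3 - 13*p^2 - 53*p + 60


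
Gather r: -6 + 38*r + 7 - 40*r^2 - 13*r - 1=-40*r^2 + 25*r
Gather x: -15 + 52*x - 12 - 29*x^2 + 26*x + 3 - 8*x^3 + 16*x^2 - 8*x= -8*x^3 - 13*x^2 + 70*x - 24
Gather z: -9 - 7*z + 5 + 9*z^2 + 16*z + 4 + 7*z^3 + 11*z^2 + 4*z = 7*z^3 + 20*z^2 + 13*z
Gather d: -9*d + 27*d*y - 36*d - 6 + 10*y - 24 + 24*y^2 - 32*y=d*(27*y - 45) + 24*y^2 - 22*y - 30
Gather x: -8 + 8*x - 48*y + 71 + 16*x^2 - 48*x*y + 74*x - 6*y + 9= 16*x^2 + x*(82 - 48*y) - 54*y + 72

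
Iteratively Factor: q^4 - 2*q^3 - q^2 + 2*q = (q)*(q^3 - 2*q^2 - q + 2) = q*(q - 1)*(q^2 - q - 2) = q*(q - 2)*(q - 1)*(q + 1)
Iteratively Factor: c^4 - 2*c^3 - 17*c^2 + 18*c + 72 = (c - 3)*(c^3 + c^2 - 14*c - 24) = (c - 3)*(c + 3)*(c^2 - 2*c - 8) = (c - 3)*(c + 2)*(c + 3)*(c - 4)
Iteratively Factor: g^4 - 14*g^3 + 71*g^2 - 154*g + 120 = (g - 4)*(g^3 - 10*g^2 + 31*g - 30) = (g - 5)*(g - 4)*(g^2 - 5*g + 6) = (g - 5)*(g - 4)*(g - 2)*(g - 3)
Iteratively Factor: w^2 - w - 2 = (w + 1)*(w - 2)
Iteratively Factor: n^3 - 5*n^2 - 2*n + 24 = (n - 4)*(n^2 - n - 6) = (n - 4)*(n + 2)*(n - 3)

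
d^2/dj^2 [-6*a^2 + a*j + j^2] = 2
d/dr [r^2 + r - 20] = 2*r + 1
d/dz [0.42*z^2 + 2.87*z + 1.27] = 0.84*z + 2.87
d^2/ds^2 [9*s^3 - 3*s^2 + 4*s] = 54*s - 6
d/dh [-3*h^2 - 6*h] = -6*h - 6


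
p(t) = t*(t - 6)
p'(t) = 2*t - 6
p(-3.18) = 29.19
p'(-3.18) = -12.36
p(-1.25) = 9.06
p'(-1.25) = -8.50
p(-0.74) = 4.99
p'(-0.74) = -7.48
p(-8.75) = 129.06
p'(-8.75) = -23.50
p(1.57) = -6.96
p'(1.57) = -2.86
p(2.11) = -8.21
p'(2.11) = -1.78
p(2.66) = -8.88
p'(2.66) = -0.68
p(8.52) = 21.47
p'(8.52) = 11.04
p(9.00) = 27.00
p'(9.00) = 12.00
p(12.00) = 72.00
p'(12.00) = 18.00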